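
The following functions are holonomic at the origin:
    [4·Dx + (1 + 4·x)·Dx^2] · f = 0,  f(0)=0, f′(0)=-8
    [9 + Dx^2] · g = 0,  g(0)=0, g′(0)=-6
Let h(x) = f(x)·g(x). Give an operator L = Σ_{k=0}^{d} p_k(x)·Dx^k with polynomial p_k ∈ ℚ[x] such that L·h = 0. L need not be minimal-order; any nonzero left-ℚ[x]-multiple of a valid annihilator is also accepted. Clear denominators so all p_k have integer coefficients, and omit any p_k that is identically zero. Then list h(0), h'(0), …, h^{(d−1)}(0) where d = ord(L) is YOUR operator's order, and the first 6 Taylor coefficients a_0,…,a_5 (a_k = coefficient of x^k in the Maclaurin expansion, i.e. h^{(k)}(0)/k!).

L = (-2043 - 1296·x + 44064·x^2 + 186624·x^3 + 186624·x^4) + (72 + 5472·x + 31104·x^2 + 41472·x^3)·Dx + (-182 + 864·x + 12096·x^2 + 41472·x^3 + 41472·x^4)·Dx^2 + (8 + 608·x + 3456·x^2 + 4608·x^3)·Dx^3 + (5 + 112·x + 800·x^2 + 2304·x^3 + 2304·x^4)·Dx^4  (order 4).
h: a_k = 0, 0, 48, -96, 184, -624, …
ICs: h(0) = 0, h′(0) = 0, h′′(0) = 96, h′′′(0) = -576.

f: a_k = 0, -8, 16, -128/3, 128, -2048/5, …
g: a_k = 0, -6, 0, 9, 0, -81/20, …
Product ⇒ symmetric product L₀, ord ≤ 4.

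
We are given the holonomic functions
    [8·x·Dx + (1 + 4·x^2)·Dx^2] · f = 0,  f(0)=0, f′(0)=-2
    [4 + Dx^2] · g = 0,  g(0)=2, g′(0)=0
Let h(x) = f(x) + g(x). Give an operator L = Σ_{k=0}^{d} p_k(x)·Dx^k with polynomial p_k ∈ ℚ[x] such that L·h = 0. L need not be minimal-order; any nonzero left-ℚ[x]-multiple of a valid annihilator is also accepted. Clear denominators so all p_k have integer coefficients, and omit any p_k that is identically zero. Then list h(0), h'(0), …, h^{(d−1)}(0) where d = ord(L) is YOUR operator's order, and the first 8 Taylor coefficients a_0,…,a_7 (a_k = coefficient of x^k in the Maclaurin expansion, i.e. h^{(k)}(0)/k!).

L = (-352·x + 1792·x^3 + 512·x^5)·Dx + (-4 + 112·x^2 + 576·x^4 + 256·x^6)·Dx^2 + (-88·x + 448·x^3 + 128·x^5)·Dx^3 + (-1 + 28·x^2 + 144·x^4 + 64·x^6)·Dx^4  (order 4).
h: a_k = 2, -2, -4, 8/3, 4/3, -32/5, -8/45, 128/7, …
ICs: h(0) = 2, h′(0) = -2, h′′(0) = -8, h′′′(0) = 16.

f: a_k = 0, -2, 0, 8/3, 0, -32/5, 0, 128/7, …
g: a_k = 2, 0, -4, 0, 4/3, 0, -8/45, 0, …
L₀ := lclm(L_f,L_g); ord L₀ ≤ 2+2.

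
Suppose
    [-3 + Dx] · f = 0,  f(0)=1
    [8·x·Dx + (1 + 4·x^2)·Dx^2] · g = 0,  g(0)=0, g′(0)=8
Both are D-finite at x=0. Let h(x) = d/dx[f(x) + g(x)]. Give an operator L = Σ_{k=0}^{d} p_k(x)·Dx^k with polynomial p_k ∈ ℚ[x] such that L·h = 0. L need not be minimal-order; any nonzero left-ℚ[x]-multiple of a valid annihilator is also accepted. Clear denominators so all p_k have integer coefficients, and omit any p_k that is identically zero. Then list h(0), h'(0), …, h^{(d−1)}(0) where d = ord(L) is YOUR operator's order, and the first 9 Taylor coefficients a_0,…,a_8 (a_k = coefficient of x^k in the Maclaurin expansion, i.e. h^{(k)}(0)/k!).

f: a_k = 1, 3, 9/2, 9/2, 27/8, 81/40, 81/80, 243/560, 729/4480, …
g: a_k = 0, 8, 0, -32/3, 0, 128/5, 0, -512/7, 0, …
h₀=f+g: left-lcm gives L₀, ord ≤ 3.
h=h₀': d/dx-closure on L₀ ⇒ L.
L = (24 - 72·x - 288·x^2 - 288·x^3) + (-17 + 24·x^2 - 144·x^4)·Dx + (3 + 8·x + 24·x^2 + 32·x^3 + 48·x^4)·Dx^2  (order 2).
h: a_k = 11, 9, -37/2, 27/2, 1105/8, 243/40, -40717/80, 729/560, 9177227/4480, …
ICs: h(0) = 11, h′(0) = 9.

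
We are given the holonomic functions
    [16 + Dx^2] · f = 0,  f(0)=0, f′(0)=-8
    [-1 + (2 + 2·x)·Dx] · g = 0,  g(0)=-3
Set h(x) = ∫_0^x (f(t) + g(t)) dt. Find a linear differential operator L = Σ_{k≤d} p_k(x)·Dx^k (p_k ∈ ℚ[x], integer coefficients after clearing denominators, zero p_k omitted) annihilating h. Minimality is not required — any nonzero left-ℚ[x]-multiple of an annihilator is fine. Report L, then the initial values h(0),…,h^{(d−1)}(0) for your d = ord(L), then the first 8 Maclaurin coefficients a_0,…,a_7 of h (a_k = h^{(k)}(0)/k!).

L = (-1072 - 2048·x - 1024·x^2)·Dx + (2016 + 6112·x + 6144·x^2 + 2048·x^3)·Dx^2 + (-67 - 128·x - 64·x^2)·Dx^3 + (126 + 382·x + 384·x^2 + 128·x^3)·Dx^4  (order 4).
h: a_k = 0, -3, -19/4, 1/8, 1015/192, 3/128, -65851/23040, 9/1024, …
ICs: h(0) = 0, h′(0) = -3, h′′(0) = -19/2, h′′′(0) = 3/4.

f: a_k = 0, -8, 0, 64/3, 0, -256/15, 0, 2048/315, …
g: a_k = -3, -3/2, 3/8, -3/16, 15/128, -21/256, 63/1024, -99/2048, …
f+g: L₀ = lclm(L_f,L_g), ord ≤ 2+1.
h=∫₀ˣh₀: take L = L₀·Dx.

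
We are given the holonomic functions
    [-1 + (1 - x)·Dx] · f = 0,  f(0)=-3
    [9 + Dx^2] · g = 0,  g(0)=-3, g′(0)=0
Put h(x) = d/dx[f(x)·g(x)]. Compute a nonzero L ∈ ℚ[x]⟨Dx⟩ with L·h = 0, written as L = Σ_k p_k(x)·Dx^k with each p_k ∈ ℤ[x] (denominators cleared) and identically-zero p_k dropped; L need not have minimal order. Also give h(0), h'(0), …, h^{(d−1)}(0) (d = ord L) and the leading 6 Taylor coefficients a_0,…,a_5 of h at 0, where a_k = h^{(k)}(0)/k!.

L = (7 - 18·x + 9·x^2) + (-2 + 2·x)·Dx + (1 - 2·x + x^2)·Dx^2  (order 2).
h: a_k = 9, -63, -189/2, -9/2, -45/8, -2457/40, …
ICs: h(0) = 9, h′(0) = -63.

f: a_k = -3, -3, -3, -3, -3, -3, …
g: a_k = -3, 0, 27/2, 0, -81/8, 0, …
f·g: L₀ = L_f ⊗_s L_g, ord ≤ 1·2.
h₀' ⇒ L via d/dx closure of L₀.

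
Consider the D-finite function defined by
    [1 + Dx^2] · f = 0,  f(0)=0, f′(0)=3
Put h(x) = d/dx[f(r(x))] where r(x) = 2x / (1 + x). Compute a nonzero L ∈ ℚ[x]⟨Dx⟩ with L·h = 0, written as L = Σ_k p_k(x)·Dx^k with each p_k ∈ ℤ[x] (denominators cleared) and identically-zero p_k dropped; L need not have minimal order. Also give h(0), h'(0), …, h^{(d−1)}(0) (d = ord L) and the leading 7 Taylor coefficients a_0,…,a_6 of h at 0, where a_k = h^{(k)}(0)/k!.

f: a_k = 0, 3, 0, -1/2, 0, 1/40, 0, …
L₀ from L_f via x↦r, Dx↦r'^{-1}Dx.
h=h₀': d/dx-closure on L₀ ⇒ L.
L = (10 + 12·x + 6·x^2) + (6 + 18·x + 18·x^2 + 6·x^3)·Dx + (1 + 4·x + 6·x^2 + 4·x^3 + x^4)·Dx^2  (order 2).
h: a_k = 6, -12, 6, 24, -86, 180, -4418/15, …
ICs: h(0) = 6, h′(0) = -12.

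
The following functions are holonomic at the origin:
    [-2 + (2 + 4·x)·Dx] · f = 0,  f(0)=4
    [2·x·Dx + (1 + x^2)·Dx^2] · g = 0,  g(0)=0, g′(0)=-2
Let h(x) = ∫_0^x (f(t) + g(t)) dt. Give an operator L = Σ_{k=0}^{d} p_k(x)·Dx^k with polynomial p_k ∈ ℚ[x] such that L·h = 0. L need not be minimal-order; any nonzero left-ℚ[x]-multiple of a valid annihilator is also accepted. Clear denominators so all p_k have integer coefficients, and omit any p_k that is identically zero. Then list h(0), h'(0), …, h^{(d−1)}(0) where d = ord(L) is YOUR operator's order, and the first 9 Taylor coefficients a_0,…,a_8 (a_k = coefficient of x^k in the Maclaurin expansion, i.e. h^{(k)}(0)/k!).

L = (-2 - 10·x + 6·x^2 + 6·x^3)·Dx^2 + (-5 - 8·x - 8·x^2 + 24·x^3 + 21·x^4)·Dx^3 + (-1 + 6·x^2 + 6·x^3 + 7·x^4 + 6·x^5)·Dx^4  (order 4).
h: a_k = 0, 4, 1, -2/3, 2/3, -1/2, 31/60, -3/4, 239/224, …
ICs: h(0) = 0, h′(0) = 4, h′′(0) = 2, h′′′(0) = -4.

f: a_k = 4, 4, -2, 2, -5/2, 7/2, -21/4, 33/4, -429/32, …
g: a_k = 0, -2, 0, 2/3, 0, -2/5, 0, 2/7, 0, …
h₀=f+g: left-lcm gives L₀, ord ≤ 3.
Integrate: L := L₀·Dx.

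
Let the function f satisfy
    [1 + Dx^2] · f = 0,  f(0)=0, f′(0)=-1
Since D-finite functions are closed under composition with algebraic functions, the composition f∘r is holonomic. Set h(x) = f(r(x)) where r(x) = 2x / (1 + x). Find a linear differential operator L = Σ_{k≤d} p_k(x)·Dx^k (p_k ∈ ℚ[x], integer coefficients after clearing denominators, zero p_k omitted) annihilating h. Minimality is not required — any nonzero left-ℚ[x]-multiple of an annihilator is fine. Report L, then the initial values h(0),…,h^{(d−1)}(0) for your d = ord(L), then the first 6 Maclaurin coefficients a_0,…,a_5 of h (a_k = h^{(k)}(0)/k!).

f: a_k = 0, -1, 0, 1/6, 0, -1/120, …
h₀=f(r): pull back L_f along r ⇒ L₀.
L = 4 + (2 + 6·x + 6·x^2 + 2·x^3)·Dx + (1 + 4·x + 6·x^2 + 4·x^3 + x^4)·Dx^2  (order 2).
h: a_k = 0, -2, 2, -2/3, -2, 86/15, …
ICs: h(0) = 0, h′(0) = -2.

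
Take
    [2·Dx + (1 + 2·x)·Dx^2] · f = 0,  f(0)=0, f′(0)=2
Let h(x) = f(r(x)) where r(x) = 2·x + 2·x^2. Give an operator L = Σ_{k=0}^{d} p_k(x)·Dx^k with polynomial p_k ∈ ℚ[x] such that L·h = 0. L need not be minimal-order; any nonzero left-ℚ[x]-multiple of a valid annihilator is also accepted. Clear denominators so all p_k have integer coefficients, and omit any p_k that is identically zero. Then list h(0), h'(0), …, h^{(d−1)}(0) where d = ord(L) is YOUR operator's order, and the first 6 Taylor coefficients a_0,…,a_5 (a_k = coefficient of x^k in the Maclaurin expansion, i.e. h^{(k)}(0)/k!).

f: a_k = 0, 2, -2, 8/3, -4, 32/5, …
h₀=f(r): pull back L_f along r ⇒ L₀.
L = 2·Dx + (1 + 2·x)·Dx^2  (order 2).
h: a_k = 0, 4, -4, 16/3, -8, 64/5, …
ICs: h(0) = 0, h′(0) = 4.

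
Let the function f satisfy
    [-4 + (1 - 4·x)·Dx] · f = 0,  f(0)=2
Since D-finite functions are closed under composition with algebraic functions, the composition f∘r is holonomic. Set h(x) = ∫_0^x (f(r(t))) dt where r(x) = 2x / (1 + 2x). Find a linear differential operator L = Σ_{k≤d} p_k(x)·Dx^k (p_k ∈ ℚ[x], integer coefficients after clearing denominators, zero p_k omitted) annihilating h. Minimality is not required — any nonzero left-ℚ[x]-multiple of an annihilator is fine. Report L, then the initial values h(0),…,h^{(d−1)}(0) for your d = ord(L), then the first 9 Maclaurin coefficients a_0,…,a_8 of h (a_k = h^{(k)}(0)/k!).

f: a_k = 2, 8, 32, 128, 512, 2048, 8192, 32768, 131072, …
Substitute x→r, Dx→(1/r')Dx; clear ⇒ L₀.
h=∫₀ˣh₀: take L = L₀·Dx.
L = 8·Dx + (-1 + 4·x + 12·x^2)·Dx^2  (order 2).
h: a_k = 0, 2, 8, 32, 144, 3456/5, 3456, 124416/7, 93312, …
ICs: h(0) = 0, h′(0) = 2.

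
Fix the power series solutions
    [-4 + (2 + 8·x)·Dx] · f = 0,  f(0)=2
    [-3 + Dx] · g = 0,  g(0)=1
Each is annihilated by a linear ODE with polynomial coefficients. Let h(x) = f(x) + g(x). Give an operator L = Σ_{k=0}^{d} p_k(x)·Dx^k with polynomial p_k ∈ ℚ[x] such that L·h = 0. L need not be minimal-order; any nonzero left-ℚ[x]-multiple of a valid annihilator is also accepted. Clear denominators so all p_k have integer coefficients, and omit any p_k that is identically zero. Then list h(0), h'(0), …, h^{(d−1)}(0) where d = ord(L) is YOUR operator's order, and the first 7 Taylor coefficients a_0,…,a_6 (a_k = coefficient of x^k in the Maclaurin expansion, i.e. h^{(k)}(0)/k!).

L = (30 + 72·x) + (-13 - 72·x - 144·x^2)·Dx + (1 + 16·x + 48·x^2)·Dx^2  (order 2).
h: a_k = 3, 7, 1/2, 25/2, -133/8, 2321/40, -13359/80, …
ICs: h(0) = 3, h′(0) = 7.

f: a_k = 2, 4, -4, 8, -20, 56, -168, …
g: a_k = 1, 3, 9/2, 9/2, 27/8, 81/40, 81/80, …
Sum ⇒ L₀ = lclm(L_f,L_g) in ℚ(x)⟨Dx⟩.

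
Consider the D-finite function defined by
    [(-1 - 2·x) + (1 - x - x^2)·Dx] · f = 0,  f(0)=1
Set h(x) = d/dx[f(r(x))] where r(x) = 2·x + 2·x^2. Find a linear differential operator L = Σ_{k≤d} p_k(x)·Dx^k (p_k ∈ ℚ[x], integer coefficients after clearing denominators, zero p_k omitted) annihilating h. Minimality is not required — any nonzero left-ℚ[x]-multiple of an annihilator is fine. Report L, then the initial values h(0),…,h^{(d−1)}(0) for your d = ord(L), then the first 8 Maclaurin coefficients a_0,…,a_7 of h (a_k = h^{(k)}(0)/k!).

f: a_k = 1, 1, 2, 3, 5, 8, 13, 21, …
Change of var in L_f (x↦r) gives L₀.
h₀' ⇒ L via d/dx closure of L₀.
L = (10 + 20·x + 60·x^2 + 80·x^3 + 40·x^4) + (-1 + 10·x^2 + 20·x^3 + 20·x^4 + 8·x^5)·Dx  (order 1).
h: a_k = 2, 20, 120, 640, 3240, 15696, 73920, 341120, …
ICs: h(0) = 2.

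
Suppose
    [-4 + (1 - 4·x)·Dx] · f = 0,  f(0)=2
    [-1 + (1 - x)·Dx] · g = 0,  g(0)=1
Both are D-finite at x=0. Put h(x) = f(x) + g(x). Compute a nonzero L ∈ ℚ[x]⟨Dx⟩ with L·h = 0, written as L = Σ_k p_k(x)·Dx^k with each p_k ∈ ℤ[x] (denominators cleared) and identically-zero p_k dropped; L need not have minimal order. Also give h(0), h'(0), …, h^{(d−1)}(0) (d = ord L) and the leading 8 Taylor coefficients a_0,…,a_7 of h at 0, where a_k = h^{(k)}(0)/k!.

f: a_k = 2, 8, 32, 128, 512, 2048, 8192, 32768, …
g: a_k = 1, 1, 1, 1, 1, 1, 1, 1, …
Weyl lclm of L_f,L_g ⇒ L₀ (ord ≤ 2).
L = -8 + (10 - 16·x)·Dx + (-1 + 5·x - 4·x^2)·Dx^2  (order 2).
h: a_k = 3, 9, 33, 129, 513, 2049, 8193, 32769, …
ICs: h(0) = 3, h′(0) = 9.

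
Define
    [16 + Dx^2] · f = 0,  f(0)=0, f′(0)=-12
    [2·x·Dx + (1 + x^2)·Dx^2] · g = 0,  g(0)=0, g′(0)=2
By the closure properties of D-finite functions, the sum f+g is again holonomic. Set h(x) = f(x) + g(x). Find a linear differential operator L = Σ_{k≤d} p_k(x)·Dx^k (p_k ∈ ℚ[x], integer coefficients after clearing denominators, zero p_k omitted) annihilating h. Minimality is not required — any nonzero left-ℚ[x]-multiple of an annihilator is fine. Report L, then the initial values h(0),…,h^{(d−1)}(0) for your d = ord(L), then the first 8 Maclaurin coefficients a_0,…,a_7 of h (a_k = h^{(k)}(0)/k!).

L = (64·x + 704·x^3 + 256·x^5)·Dx + (112 + 416·x^2 + 432·x^4 + 128·x^6)·Dx^2 + (4·x + 44·x^3 + 16·x^5)·Dx^3 + (7 + 26·x^2 + 27·x^4 + 8·x^6)·Dx^4  (order 4).
h: a_k = 0, -10, 0, 94/3, 0, -126/5, 0, 142/15, …
ICs: h(0) = 0, h′(0) = -10, h′′(0) = 0, h′′′(0) = 188.

f: a_k = 0, -12, 0, 32, 0, -128/5, 0, 1024/105, …
g: a_k = 0, 2, 0, -2/3, 0, 2/5, 0, -2/7, …
h₀=f+g: left-lcm gives L₀, ord ≤ 4.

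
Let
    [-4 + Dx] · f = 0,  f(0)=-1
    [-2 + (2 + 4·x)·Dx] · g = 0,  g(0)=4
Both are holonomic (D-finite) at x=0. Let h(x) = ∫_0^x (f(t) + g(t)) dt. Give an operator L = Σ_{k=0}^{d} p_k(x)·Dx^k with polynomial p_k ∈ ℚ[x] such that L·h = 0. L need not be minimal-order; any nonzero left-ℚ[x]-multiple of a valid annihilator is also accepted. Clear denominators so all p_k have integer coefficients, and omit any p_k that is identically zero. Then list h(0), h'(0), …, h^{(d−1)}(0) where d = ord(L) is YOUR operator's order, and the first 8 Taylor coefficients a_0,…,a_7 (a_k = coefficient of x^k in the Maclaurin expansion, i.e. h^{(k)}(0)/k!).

f: a_k = -1, -4, -8, -32/3, -32/3, -128/15, -256/45, -1024/315, …
g: a_k = 4, 4, -2, 2, -5/2, 7/2, -21/4, 33/4, …
h₀=f+g: left-lcm gives L₀, ord ≤ 2.
Integrate: L := L₀·Dx.
L = (20 + 32·x)·Dx + (-17 - 64·x - 64·x^2)·Dx^2 + (3 + 14·x + 16·x^2)·Dx^3  (order 3).
h: a_k = 0, 3, 0, -10/3, -13/6, -79/30, -151/180, -1969/1260, …
ICs: h(0) = 0, h′(0) = 3, h′′(0) = 0.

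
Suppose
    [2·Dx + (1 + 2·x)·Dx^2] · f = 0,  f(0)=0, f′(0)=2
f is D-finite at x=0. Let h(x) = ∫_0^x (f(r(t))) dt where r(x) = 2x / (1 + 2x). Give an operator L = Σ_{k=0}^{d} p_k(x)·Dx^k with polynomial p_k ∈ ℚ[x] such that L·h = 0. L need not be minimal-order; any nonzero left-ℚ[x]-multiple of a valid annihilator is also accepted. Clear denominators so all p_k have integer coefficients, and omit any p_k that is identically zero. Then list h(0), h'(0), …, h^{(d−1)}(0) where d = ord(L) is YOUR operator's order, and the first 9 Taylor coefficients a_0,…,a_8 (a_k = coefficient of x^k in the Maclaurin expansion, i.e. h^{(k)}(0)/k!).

L = (8 + 24·x)·Dx^2 + (1 + 8·x + 12·x^2)·Dx^3  (order 3).
h: a_k = 0, 0, 2, -16/3, 52/3, -64, 3872/15, -3328/3, 34976/7, …
ICs: h(0) = 0, h′(0) = 0, h′′(0) = 4.

f: a_k = 0, 2, -2, 8/3, -4, 32/5, -32/3, 128/7, -32, …
Substitute x→r, Dx→(1/r')Dx; clear ⇒ L₀.
Integrate: L := L₀·Dx.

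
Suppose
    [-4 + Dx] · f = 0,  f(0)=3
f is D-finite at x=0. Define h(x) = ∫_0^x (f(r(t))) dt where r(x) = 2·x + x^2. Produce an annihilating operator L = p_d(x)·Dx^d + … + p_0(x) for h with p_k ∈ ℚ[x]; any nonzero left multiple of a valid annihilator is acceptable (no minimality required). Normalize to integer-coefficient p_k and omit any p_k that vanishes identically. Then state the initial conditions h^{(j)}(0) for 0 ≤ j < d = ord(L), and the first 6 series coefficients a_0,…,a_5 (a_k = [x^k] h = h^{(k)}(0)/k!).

f: a_k = 3, 12, 24, 32, 32, 128/5, …
f∘r: x↦r, Dx↦Dx/r' in L_f ⇒ L₀.
∫: right-multiply L₀ by Dx.
L = (-8 - 8·x)·Dx + Dx^2  (order 2).
h: a_k = 0, 3, 12, 36, 88, 184, …
ICs: h(0) = 0, h′(0) = 3.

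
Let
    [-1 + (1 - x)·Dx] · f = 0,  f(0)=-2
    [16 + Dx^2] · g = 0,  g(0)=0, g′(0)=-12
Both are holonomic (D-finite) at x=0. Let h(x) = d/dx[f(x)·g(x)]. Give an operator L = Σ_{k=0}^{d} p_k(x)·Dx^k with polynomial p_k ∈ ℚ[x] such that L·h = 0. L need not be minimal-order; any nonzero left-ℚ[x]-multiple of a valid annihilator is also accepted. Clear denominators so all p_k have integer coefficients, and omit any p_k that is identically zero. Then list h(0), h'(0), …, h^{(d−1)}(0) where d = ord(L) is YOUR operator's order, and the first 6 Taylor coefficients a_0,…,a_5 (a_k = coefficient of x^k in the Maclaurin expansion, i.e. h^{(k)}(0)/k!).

L = (14 - 32·x + 16·x^2) + (-2 + 2·x)·Dx + (1 - 2·x + x^2)·Dx^2  (order 2).
h: a_k = 24, 48, -120, -160, 56, 336/5, …
ICs: h(0) = 24, h′(0) = 48.

f: a_k = -2, -2, -2, -2, -2, -2, …
g: a_k = 0, -12, 0, 32, 0, -128/5, …
Sym-product of L_f,L_g gives L₀ (≤ ord 2).
Differentiate: ansatz ord ≤ ord L₀ ⇒ L.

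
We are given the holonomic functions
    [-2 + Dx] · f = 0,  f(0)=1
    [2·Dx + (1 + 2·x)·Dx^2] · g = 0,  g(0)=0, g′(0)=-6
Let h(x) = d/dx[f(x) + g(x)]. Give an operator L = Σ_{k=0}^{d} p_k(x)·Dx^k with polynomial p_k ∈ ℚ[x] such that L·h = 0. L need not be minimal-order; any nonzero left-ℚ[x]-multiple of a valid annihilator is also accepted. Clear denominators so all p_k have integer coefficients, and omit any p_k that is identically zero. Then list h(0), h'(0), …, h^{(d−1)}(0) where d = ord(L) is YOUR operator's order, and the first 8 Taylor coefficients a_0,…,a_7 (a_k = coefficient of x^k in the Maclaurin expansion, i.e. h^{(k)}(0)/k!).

f: a_k = 1, 2, 2, 4/3, 2/3, 4/15, 4/45, 8/315, …
g: a_k = 0, -6, 6, -8, 12, -96/5, 32, -384/7, …
Sum ⇒ L₀ = lclm(L_f,L_g) in ℚ(x)⟨Dx⟩.
Derive L from L₀ (diff closure).
L = (-6 - 4·x) + (1 - 4·x - 4·x^2)·Dx + (1 + 3·x + 2·x^2)·Dx^2  (order 2).
h: a_k = -4, 16, -20, 152/3, -284/3, 2888/15, -17272/45, 241936/315, …
ICs: h(0) = -4, h′(0) = 16.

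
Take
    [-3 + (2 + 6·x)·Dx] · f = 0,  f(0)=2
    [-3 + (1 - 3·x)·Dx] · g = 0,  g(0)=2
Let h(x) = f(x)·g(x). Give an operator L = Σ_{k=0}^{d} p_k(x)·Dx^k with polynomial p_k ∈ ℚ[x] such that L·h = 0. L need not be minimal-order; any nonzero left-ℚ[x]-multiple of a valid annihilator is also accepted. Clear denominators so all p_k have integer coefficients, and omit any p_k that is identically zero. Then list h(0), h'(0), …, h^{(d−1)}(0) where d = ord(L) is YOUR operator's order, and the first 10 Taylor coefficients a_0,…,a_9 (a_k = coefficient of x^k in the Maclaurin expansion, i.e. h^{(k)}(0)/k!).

L = (9 + 9·x) + (-2 + 18·x^2)·Dx  (order 1).
h: a_k = 4, 18, 99/2, 621/4, 14499/32, 88695/64, 1049031/256, 6366357/512, 302770467/8192, 1830696147/16384, …
ICs: h(0) = 4.

f: a_k = 2, 3, -9/4, 27/8, -405/64, 1701/128, -15309/512, 72171/1024, -2814669/16384, 14073345/32768, …
g: a_k = 2, 6, 18, 54, 162, 486, 1458, 4374, 13122, 39366, …
L₀ := L_f ⊗_s L_g (sym. prod.), ord ≤ 1.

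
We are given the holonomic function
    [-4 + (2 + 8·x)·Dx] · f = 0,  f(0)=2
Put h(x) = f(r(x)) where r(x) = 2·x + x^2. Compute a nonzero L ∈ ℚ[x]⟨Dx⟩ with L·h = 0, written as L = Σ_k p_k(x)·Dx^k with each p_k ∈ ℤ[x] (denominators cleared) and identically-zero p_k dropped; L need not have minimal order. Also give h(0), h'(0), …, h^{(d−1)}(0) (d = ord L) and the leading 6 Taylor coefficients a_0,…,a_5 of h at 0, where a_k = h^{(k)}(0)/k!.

f: a_k = 2, 4, -4, 8, -20, 56, …
L₀ from L_f via x↦r, Dx↦r'^{-1}Dx.
L = (-4 - 4·x) + (1 + 8·x + 4·x^2)·Dx  (order 1).
h: a_k = 2, 8, -12, 48, -228, 1200, …
ICs: h(0) = 2.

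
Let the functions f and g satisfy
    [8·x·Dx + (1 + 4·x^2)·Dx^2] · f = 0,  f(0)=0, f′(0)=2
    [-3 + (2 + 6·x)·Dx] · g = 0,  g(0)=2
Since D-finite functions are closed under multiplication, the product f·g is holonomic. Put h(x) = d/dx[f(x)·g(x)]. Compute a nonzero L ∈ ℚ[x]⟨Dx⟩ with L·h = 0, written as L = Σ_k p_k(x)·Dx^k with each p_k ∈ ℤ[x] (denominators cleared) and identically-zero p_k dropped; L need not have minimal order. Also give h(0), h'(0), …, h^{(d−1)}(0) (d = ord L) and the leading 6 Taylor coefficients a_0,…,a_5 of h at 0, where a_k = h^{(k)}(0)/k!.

f: a_k = 0, 2, 0, -8/3, 0, 32/5, …
g: a_k = 2, 3, -9/4, 27/8, -405/64, 1701/128, …
f·g: L₀ = L_f ⊗_s L_g, ord ≤ 2·1.
Derive L from L₀ (diff closure).
L = (15 + 1440·x + 1656·x^2 - 3456·x^3 - 1296·x^4) + (172 + 1188·x + 3552·x^2 + 1152·x^3 - 12096·x^4 - 5184·x^5)·Dx + (36 + 152·x + 36·x^2 - 256·x^3 - 864·x^4 - 3456·x^5 - 1728·x^6)·Dx^2  (order 2).
h: a_k = 4, 12, -59/2, -5, 983/32, 35307/160, …
ICs: h(0) = 4, h′(0) = 12.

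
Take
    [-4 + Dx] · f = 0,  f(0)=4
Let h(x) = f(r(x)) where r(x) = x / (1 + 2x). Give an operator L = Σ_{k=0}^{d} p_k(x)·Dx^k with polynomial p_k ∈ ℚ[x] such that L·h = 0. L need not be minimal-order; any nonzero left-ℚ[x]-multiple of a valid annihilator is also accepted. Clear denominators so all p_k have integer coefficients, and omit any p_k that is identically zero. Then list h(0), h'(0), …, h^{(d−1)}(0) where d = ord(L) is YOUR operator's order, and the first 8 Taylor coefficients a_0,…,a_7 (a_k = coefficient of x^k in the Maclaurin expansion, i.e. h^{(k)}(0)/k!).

f: a_k = 4, 16, 32, 128/3, 128/3, 512/15, 1024/45, 4096/315, …
f∘r: x↦r, Dx↦Dx/r' in L_f ⇒ L₀.
L = -4 + (1 + 4·x + 4·x^2)·Dx  (order 1).
h: a_k = 4, 16, 0, -64/3, 128/3, -256/5, 1024/45, 5120/63, …
ICs: h(0) = 4.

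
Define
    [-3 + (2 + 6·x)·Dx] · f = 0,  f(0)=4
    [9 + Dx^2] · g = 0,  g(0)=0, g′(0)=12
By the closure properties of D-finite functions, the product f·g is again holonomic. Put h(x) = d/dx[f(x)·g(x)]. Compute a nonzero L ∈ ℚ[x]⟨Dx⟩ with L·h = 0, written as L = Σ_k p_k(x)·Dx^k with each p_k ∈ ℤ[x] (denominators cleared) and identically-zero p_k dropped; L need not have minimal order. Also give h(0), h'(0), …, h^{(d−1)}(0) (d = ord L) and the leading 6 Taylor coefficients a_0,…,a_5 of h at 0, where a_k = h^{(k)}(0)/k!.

L = (477 + 3888·x + 11016·x^2 + 15552·x^3 + 11664·x^4) + (-12 - 324·x - 1296·x^2 - 1296·x^3)·Dx + (28 + 264·x + 972·x^2 + 1728·x^3 + 1296·x^4)·Dx^2  (order 2).
h: a_k = 48, 144, -378, -108, -1539/8, 59049/40, …
ICs: h(0) = 48, h′(0) = 144.

f: a_k = 4, 6, -9/2, 27/4, -405/32, 1701/64, …
g: a_k = 0, 12, 0, -18, 0, 81/10, …
L₀ := L_f ⊗_s L_g (sym. prod.), ord ≤ 2.
Differentiate: ansatz ord ≤ ord L₀ ⇒ L.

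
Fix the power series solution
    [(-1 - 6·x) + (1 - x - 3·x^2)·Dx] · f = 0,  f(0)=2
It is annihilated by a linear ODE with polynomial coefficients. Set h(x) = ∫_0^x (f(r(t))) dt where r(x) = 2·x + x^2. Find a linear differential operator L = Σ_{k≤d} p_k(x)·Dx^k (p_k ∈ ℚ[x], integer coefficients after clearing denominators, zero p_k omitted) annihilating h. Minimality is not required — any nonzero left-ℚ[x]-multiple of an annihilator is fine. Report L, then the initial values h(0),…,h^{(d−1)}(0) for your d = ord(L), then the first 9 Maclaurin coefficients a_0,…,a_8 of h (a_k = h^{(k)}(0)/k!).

f: a_k = 2, 2, 8, 14, 38, 80, 194, 434, 1016, …
Substitute x→r, Dx→(1/r')Dx; clear ⇒ L₀.
Integrate: L := L₀·Dx.
L = (2 + 26·x + 36·x^2 + 12·x^3)·Dx + (-1 + 2·x + 13·x^2 + 12·x^3 + 3·x^4)·Dx^2  (order 2).
h: a_k = 0, 2, 2, 34/3, 36, 784/5, 1930/3, 19742/7, 12438, …
ICs: h(0) = 0, h′(0) = 2.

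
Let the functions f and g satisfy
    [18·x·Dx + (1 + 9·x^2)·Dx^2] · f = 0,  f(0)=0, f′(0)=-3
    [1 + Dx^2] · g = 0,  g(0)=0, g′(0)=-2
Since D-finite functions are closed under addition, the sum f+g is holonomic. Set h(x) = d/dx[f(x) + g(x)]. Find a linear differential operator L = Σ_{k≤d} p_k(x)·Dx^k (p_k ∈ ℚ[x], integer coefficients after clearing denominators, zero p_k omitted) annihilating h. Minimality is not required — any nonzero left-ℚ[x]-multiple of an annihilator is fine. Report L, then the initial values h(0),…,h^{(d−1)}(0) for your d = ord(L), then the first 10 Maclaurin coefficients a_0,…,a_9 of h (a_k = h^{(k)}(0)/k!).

L = (-1926·x + 17820·x^3 + 1458·x^5) + (-17 + 351·x^2 + 4617·x^4 + 729·x^6)·Dx + (-1926·x + 17820·x^3 + 1458·x^5)·Dx^2 + (-17 + 351·x^2 + 4617·x^4 + 729·x^6)·Dx^3  (order 3).
h: a_k = -5, 0, 28, 0, -2917/12, 0, 787321/360, 0, -396809281/20160, 0, …
ICs: h(0) = -5, h′(0) = 0, h′′(0) = 56.

f: a_k = 0, -3, 0, 9, 0, -243/5, 0, 2187/7, 0, -2187, …
g: a_k = 0, -2, 0, 1/3, 0, -1/60, 0, 1/2520, 0, -1/181440, …
Sum ⇒ L₀ = lclm(L_f,L_g) in ℚ(x)⟨Dx⟩.
h₀' ⇒ L via d/dx closure of L₀.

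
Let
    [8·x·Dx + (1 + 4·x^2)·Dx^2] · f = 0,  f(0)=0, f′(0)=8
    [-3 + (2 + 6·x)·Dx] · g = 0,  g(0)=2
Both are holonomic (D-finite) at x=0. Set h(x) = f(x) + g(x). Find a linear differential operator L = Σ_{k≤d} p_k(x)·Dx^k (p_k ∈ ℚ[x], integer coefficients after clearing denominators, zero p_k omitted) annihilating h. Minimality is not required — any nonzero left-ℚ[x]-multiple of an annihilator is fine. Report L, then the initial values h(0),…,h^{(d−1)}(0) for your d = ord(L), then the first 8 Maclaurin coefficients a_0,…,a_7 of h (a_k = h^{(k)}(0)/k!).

L = (-48 - 360·x + 576·x^2 + 864·x^3)·Dx + (-59 - 192·x - 120·x^2 + 2304·x^3 + 3024·x^4)·Dx^2 + (-6 + 14·x + 144·x^2 + 272·x^3 + 672·x^4 + 864·x^5)·Dx^3  (order 3).
h: a_k = 2, 11, -9/4, -175/24, -405/64, 24889/640, -15309/512, -19091/7168, …
ICs: h(0) = 2, h′(0) = 11, h′′(0) = -9/2.

f: a_k = 0, 8, 0, -32/3, 0, 128/5, 0, -512/7, …
g: a_k = 2, 3, -9/4, 27/8, -405/64, 1701/128, -15309/512, 72171/1024, …
Weyl lclm of L_f,L_g ⇒ L₀ (ord ≤ 3).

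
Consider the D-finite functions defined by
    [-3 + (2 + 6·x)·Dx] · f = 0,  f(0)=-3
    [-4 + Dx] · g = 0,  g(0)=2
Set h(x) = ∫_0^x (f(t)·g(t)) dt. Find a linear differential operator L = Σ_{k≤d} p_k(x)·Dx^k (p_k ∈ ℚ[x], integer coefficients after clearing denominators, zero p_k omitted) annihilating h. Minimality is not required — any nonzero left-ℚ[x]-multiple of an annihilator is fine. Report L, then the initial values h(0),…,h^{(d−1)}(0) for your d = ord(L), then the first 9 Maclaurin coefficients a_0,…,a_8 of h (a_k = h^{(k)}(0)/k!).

f: a_k = -3, -9/2, 27/8, -81/16, 1215/128, -5103/256, 45927/1024, -216513/2048, 8444007/32768, …
g: a_k = 2, 8, 16, 64/3, 64/3, 256/15, 512/45, 2048/315, 1024/315, …
L₀ := L_f ⊗_s L_g (sym. prod.), ord ≤ 1.
∫: right-multiply L₀ by Dx.
L = (-11 - 24·x)·Dx + (2 + 6·x)·Dx^2  (order 2).
h: a_k = 0, -6, -33/2, -103/4, -953/32, -8161/320, -76883/3840, -497863/53760, -9695729/860160, …
ICs: h(0) = 0, h′(0) = -6.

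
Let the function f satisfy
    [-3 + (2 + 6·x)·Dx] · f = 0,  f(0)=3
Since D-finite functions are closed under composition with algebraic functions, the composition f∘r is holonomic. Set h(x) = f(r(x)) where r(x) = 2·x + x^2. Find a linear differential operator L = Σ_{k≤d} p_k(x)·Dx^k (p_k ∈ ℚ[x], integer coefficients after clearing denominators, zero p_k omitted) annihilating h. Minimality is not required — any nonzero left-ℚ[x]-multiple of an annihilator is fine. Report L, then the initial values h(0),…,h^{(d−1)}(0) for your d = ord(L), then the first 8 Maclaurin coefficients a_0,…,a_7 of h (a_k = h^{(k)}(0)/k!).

L = (-3 - 3·x) + (1 + 6·x + 3·x^2)·Dx  (order 1).
h: a_k = 3, 9, -9, 27, -189/2, 729/2, -2997/2, 12879/2, …
ICs: h(0) = 3.

f: a_k = 3, 9/2, -27/8, 81/16, -1215/128, 5103/256, -45927/1024, 216513/2048, …
f∘r: x↦r, Dx↦Dx/r' in L_f ⇒ L₀.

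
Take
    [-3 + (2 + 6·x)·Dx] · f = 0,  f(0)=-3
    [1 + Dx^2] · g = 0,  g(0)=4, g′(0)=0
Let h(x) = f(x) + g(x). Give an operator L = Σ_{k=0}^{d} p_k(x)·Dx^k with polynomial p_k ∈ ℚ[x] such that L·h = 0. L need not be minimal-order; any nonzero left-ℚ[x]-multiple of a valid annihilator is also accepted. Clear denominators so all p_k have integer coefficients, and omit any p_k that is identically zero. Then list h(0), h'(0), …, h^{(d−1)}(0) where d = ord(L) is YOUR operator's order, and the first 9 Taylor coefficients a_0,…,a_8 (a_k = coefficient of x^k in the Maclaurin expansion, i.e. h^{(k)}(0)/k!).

f: a_k = -3, -9/2, 27/8, -81/16, 1215/128, -5103/256, 45927/1024, -216513/2048, 8444007/32768, …
g: a_k = 4, 0, -2, 0, 1/6, 0, -1/180, 0, 1/10080, …
h₀=f+g: left-lcm gives L₀, ord ≤ 3.
L = (-93 - 72·x - 108·x^2) + (-10 + 18·x + 216·x^2 + 216·x^3)·Dx + (-93 - 72·x - 108·x^2)·Dx^2 + (-10 + 18·x + 216·x^2 + 216·x^3)·Dx^3  (order 3).
h: a_k = 1, -9/2, 11/8, -81/16, 3709/384, -5103/256, 2066459/46080, -216513/2048, 2659863229/10321920, …
ICs: h(0) = 1, h′(0) = -9/2, h′′(0) = 11/4.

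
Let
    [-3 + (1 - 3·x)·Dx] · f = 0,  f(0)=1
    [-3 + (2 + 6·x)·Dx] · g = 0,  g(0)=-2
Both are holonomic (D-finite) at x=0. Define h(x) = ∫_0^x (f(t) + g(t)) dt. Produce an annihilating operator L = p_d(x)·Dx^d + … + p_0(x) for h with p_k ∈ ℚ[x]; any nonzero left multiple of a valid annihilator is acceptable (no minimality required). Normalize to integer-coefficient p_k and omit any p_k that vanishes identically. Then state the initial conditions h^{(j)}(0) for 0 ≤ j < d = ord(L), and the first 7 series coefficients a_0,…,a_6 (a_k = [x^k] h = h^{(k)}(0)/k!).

L = (-45 - 81·x)·Dx + (27 + 126·x + 243·x^2)·Dx^2 + (-2 - 18·x + 18·x^2 + 162·x^3)·Dx^3  (order 3).
h: a_k = 0, -1, 0, 15/4, 189/32, 5589/320, 9801/256, …
ICs: h(0) = 0, h′(0) = -1, h′′(0) = 0.

f: a_k = 1, 3, 9, 27, 81, 243, 729, …
g: a_k = -2, -3, 9/4, -27/8, 405/64, -1701/128, 15309/512, …
Weyl lclm of L_f,L_g ⇒ L₀ (ord ≤ 2).
h=∫₀ˣh₀: take L = L₀·Dx.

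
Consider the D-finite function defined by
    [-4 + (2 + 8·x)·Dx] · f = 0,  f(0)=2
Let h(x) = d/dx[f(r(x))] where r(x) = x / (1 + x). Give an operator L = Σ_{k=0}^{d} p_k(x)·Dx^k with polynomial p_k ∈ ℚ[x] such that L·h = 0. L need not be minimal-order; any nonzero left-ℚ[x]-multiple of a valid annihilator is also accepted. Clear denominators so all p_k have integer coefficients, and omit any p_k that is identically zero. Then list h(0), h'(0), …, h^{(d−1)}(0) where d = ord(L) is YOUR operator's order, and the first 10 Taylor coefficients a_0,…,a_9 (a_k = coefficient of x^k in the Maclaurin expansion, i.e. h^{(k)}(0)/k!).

f: a_k = 2, 4, -4, 8, -20, 56, -168, 528, -1716, 5720, …
h₀=f(r): pull back L_f along r ⇒ L₀.
h₀' ⇒ L via d/dx closure of L₀.
L = (-4 - 10·x) + (-1 - 6·x - 5·x^2)·Dx  (order 1).
h: a_k = 4, -16, 60, -240, 1020, -4512, 20468, -94400, 440460, -2072880, …
ICs: h(0) = 4.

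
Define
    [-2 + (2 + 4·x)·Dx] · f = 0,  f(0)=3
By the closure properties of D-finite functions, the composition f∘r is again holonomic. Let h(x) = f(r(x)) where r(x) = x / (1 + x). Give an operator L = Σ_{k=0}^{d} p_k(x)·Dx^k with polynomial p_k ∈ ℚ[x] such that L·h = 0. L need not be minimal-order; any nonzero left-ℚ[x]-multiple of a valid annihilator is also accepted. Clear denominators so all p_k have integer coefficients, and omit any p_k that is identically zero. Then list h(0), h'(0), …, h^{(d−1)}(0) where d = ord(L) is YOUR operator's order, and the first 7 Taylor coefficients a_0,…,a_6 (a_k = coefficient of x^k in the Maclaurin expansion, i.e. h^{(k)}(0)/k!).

f: a_k = 3, 3, -3/2, 3/2, -15/8, 21/8, -63/16, …
L₀ from L_f via x↦r, Dx↦r'^{-1}Dx.
L = -1 + (1 + 4·x + 3·x^2)·Dx  (order 1).
h: a_k = 3, 3, -9/2, 15/2, -111/8, 225/8, -981/16, …
ICs: h(0) = 3.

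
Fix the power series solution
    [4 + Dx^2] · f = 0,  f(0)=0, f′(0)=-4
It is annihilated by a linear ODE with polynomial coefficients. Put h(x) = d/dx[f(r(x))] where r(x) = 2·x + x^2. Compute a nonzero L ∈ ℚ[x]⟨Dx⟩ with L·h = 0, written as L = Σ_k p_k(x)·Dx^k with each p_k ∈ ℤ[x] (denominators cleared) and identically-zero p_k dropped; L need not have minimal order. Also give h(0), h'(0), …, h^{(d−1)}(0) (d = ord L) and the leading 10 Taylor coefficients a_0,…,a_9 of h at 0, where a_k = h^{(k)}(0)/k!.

f: a_k = 0, -4, 0, 8/3, 0, -8/15, 0, 16/315, 0, -8/2835, …
L₀ from L_f via x↦r, Dx↦r'^{-1}Dx.
h₀' ⇒ L via d/dx closure of L₀.
L = (19 + 64·x + 96·x^2 + 64·x^3 + 16·x^4) + (-3 - 3·x)·Dx + (1 + 2·x + x^2)·Dx^2  (order 2).
h: a_k = -8, -8, 64, 128, -16/3, -240, -11392/45, 512/45, 77552/315, 4496/21, …
ICs: h(0) = -8, h′(0) = -8.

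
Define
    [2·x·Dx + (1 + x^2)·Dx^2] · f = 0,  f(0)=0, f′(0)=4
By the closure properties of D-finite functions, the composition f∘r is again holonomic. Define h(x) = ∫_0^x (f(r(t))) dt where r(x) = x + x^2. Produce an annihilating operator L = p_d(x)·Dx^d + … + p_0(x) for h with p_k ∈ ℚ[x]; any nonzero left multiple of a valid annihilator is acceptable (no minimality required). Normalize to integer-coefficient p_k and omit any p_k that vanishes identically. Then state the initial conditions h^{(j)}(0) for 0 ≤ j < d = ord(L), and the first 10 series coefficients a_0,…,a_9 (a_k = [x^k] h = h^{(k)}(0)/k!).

L = (-2 + 2·x + 8·x^2 + 12·x^3 + 6·x^4)·Dx^2 + (1 + 2·x + x^2 + 4·x^3 + 5·x^4 + 2·x^5)·Dx^3  (order 3).
h: a_k = 0, 0, 2, 4/3, -1/3, -4/5, -8/15, 8/21, 13/14, 4/9, …
ICs: h(0) = 0, h′(0) = 0, h′′(0) = 4.

f: a_k = 0, 4, 0, -4/3, 0, 4/5, 0, -4/7, 0, 4/9, …
L₀ from L_f via x↦r, Dx↦r'^{-1}Dx.
h=∫₀ˣh₀: take L = L₀·Dx.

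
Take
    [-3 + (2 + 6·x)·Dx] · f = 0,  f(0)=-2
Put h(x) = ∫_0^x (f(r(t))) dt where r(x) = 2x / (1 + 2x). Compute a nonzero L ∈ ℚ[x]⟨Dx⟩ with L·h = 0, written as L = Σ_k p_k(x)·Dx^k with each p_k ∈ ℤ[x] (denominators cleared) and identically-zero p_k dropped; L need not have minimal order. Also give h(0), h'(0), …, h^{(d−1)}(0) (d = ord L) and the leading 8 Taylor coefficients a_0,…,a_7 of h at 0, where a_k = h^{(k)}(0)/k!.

f: a_k = -2, -3, 9/4, -27/8, 405/64, -1701/128, 15309/512, -72171/1024, …
f∘r: x↦r, Dx↦Dx/r' in L_f ⇒ L₀.
h=∫h₀ ⇒ L = L₀·Dx.
L = -3·Dx + (1 + 10·x + 16·x^2)·Dx^2  (order 2).
h: a_k = 0, -2, -3, 7, -87/4, 1677/20, -3023/8, 106305/56, …
ICs: h(0) = 0, h′(0) = -2.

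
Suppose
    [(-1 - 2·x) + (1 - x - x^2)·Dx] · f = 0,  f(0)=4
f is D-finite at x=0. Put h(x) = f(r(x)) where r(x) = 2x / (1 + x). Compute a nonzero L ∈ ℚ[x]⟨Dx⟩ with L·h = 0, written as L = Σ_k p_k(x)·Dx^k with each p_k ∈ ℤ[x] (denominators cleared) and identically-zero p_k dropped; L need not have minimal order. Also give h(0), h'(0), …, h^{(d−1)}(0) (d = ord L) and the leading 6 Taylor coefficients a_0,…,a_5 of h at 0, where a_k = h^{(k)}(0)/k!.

L = (2 + 10·x) + (-1 - x + 5·x^2 + 5·x^3)·Dx  (order 1).
h: a_k = 4, 8, 24, 40, 120, 200, …
ICs: h(0) = 4.

f: a_k = 4, 4, 8, 12, 20, 32, …
f∘r: x↦r, Dx↦Dx/r' in L_f ⇒ L₀.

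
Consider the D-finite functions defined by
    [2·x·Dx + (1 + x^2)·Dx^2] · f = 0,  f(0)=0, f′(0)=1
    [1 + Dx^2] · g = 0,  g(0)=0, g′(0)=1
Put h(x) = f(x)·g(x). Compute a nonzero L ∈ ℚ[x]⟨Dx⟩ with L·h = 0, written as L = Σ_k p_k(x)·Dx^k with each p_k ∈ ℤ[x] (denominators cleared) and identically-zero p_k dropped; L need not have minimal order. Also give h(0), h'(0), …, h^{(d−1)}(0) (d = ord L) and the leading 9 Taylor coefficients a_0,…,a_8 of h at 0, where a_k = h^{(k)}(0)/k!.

f: a_k = 0, 1, 0, -1/3, 0, 1/5, 0, -1/7, 0, …
g: a_k = 0, 1, 0, -1/6, 0, 1/120, 0, -1/5040, 0, …
Sym-product of L_f,L_g gives L₀ (≤ ord 4).
L = (10 + 26·x^2 + 11·x^4 + 4·x^6 + x^8) + (12·x + 20·x^3 + 12·x^5 + 4·x^7)·Dx + (12 + 32·x^2 + 18·x^4 + 8·x^6 + 2·x^8)·Dx^2 + (12·x + 20·x^3 + 12·x^5 + 4·x^7)·Dx^3 + (2 + 6·x^2 + 7·x^4 + 4·x^6 + x^8)·Dx^4  (order 4).
h: a_k = 0, 0, 1, 0, -1/2, 0, 19/72, 0, -43/240, …
ICs: h(0) = 0, h′(0) = 0, h′′(0) = 2, h′′′(0) = 0.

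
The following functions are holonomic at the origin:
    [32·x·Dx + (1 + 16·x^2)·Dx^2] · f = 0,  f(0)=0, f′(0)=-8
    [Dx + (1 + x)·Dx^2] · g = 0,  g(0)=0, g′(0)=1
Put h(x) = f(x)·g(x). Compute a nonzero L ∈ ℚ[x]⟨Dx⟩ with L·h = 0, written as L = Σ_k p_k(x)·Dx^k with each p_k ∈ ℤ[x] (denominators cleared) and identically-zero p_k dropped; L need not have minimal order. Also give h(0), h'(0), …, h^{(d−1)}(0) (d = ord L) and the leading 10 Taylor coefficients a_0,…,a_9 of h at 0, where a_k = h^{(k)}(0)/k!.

f: a_k = 0, -8, 0, 128/3, 0, -2048/5, 0, 32768/7, 0, -524288/9, …
g: a_k = 0, 1, -1/2, 1/3, -1/4, 1/5, -1/6, 1/7, -1/8, 1/9, …
f·g: L₀ = L_f ⊗_s L_g, ord ≤ 2·2.
L = (4224 + 8384·x + 204800·x^2 + 531456·x^3 + 491520·x^4 + 212992·x^5 + 262144·x^7)·Dx + (4098 + 28864·x + 258368·x^2 + 1045504·x^3 + 1798144·x^4 + 1523712·x^5 + 573440·x^6 + 786432·x^7 + 917504·x^8)·Dx^2 + (132 + 8644·x + 37632·x^2 + 196032·x^3 + 614400·x^4 + 955392·x^5 + 786432·x^6 + 540672·x^7 + 786432·x^8 + 524288·x^9)·Dx^3 + (65 + 258·x + 2497·x^2 + 8576·x^3 + 30336·x^4 + 76800·x^5 + 118272·x^6 + 98304·x^7 + 98304·x^8 + 131072·x^9 + 65536·x^10)·Dx^4  (order 4).
h: a_k = 0, 0, -8, 4, 40, -58/3, -17864/45, 2932/15, 4552, -706949/315, …
ICs: h(0) = 0, h′(0) = 0, h′′(0) = -16, h′′′(0) = 24.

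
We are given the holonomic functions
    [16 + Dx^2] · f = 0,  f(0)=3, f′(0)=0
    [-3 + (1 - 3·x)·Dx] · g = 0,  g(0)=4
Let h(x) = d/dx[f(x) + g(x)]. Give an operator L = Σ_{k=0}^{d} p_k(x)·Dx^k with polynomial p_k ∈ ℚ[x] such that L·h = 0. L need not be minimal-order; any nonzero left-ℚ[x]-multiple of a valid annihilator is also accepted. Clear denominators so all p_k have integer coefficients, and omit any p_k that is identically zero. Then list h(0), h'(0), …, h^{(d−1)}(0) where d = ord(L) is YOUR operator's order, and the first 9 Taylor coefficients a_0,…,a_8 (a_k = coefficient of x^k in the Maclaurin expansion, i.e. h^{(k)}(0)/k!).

f: a_k = 3, 0, -24, 0, 32, 0, -256/15, 0, 512/105, …
g: a_k = 4, 12, 36, 108, 324, 972, 2916, 8748, 26244, …
f+g: L₀ = lclm(L_f,L_g), ord ≤ 2+1.
Derive L from L₀ (diff closure).
L = (5952 - 4608·x + 6912·x^2) + (-560 + 2448·x - 3456·x^2 + 3456·x^3)·Dx + (372 - 288·x + 432·x^2)·Dx^2 + (-35 + 153·x - 216·x^2 + 216·x^3)·Dx^3  (order 3).
h: a_k = 12, 24, 324, 1424, 4860, 86968/5, 61236, 22049056/105, 708588, …
ICs: h(0) = 12, h′(0) = 24, h′′(0) = 648.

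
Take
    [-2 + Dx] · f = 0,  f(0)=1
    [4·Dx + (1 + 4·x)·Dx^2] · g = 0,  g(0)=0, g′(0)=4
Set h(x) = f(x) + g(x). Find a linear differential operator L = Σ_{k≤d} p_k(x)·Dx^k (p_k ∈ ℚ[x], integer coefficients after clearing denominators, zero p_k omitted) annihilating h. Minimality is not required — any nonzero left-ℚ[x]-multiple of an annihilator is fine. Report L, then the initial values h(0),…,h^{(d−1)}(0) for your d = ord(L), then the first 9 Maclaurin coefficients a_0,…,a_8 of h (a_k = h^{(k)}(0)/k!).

L = (-40 - 32·x)·Dx + (14 - 16·x - 32·x^2)·Dx^2 + (3 + 16·x + 16·x^2)·Dx^3  (order 3).
h: a_k = 1, 6, -6, 68/3, -190/3, 3076/15, -30716/45, 737288/315, -2580478/315, …
ICs: h(0) = 1, h′(0) = 6, h′′(0) = -12.

f: a_k = 1, 2, 2, 4/3, 2/3, 4/15, 4/45, 8/315, 2/315, …
g: a_k = 0, 4, -8, 64/3, -64, 1024/5, -2048/3, 16384/7, -8192, …
Weyl lclm of L_f,L_g ⇒ L₀ (ord ≤ 3).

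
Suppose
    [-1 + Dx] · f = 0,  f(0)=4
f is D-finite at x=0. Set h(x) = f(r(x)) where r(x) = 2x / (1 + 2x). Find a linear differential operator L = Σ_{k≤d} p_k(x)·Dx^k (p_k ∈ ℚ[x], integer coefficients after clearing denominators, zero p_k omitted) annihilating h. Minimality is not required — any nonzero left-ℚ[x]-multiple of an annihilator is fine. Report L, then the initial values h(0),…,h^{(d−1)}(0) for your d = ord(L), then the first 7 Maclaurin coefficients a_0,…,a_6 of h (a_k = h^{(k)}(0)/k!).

L = -2 + (1 + 4·x + 4·x^2)·Dx  (order 1).
h: a_k = 4, 8, -8, 16/3, 8/3, -304/15, 2416/45, …
ICs: h(0) = 4.

f: a_k = 4, 4, 2, 2/3, 1/6, 1/30, 1/180, …
Substitute x→r, Dx→(1/r')Dx; clear ⇒ L₀.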